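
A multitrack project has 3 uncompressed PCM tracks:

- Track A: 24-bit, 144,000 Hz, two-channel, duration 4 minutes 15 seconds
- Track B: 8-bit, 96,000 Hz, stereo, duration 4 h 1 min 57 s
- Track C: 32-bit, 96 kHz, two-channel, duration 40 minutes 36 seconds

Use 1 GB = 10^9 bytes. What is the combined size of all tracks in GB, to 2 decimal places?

4.88 GB

Track A: 4 minutes 15 seconds = 255 s; 144,000 × 255 × 3 × 2 = 220,320,000 bytes.
Track B: 4 h 1 min 57 s = 14,517 s; 96,000 × 14,517 × 1 × 2 = 2,787,264,000 bytes.
Track C: 40 minutes 36 seconds = 2,436 s; 96,000 × 2,436 × 4 × 2 = 1,870,848,000 bytes.
Total = 4,878,432,000 bytes = 4.88 GB.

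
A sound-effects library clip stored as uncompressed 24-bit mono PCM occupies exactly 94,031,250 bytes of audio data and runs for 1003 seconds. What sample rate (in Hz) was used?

31,250 Hz

Bytes = sample_rate × seconds × bytes_per_sample × channels.
sample_rate = 94,031,250 / (1,003 × 3 × 1) = 94,031,250 / 3,009 = 31,250 Hz.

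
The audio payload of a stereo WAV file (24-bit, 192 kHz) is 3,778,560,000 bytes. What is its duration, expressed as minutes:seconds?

54:40

Byte rate = 192,000 × 3 × 2 = 1,152,000 bytes/s.
Duration = 3,778,560,000 / 1,152,000 = 3,280 s.
3,280 s = 54:40.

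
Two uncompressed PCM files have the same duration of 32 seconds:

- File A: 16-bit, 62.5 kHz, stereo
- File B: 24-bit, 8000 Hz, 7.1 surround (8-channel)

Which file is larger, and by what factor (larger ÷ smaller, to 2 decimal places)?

File A, by a factor of 1.30

File A: 62,500 × 2 × 2 = 250,000 bytes/s.
File B: 8,000 × 3 × 8 = 192,000 bytes/s.
File A is larger; ratio = 8,000,000 / 6,144,000 = 1.30.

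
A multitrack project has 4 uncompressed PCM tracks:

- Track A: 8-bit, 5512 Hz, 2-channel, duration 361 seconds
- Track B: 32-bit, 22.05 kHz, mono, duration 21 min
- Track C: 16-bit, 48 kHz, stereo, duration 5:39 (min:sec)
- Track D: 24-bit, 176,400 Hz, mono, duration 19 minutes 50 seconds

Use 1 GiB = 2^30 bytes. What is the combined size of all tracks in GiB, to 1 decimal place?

Track A: 5,512 × 361 × 1 × 2 = 3,979,664 bytes.
Track B: 21 min = 1,260 s; 22,050 × 1,260 × 4 × 1 = 111,132,000 bytes.
Track C: 5:39 (min:sec) = 339 s; 48,000 × 339 × 2 × 2 = 65,088,000 bytes.
Track D: 19 minutes 50 seconds = 1,190 s; 176,400 × 1,190 × 3 × 1 = 629,748,000 bytes.
Total = 809,947,664 bytes = 0.8 GiB.

0.8 GiB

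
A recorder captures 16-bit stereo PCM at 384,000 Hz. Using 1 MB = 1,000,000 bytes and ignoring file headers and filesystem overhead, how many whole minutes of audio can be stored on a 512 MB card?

5 minutes

Uncompressed byte rate = 384,000 × 2 × 2 = 1,536,000 bytes/s.
Capacity = 512 × 1,000,000 = 512,000,000 bytes.
512,000,000 / 1,536,000 ≈ 333.33 s → 5 minutes.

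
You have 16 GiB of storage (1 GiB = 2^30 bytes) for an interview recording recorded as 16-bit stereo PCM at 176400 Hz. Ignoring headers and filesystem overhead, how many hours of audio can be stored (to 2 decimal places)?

Uncompressed byte rate = 176,400 × 2 × 2 = 705,600 bytes/s.
Capacity = 16 × 1,073,741,824 = 17,179,869,184 bytes.
17,179,869,184 / 705,600 ≈ 24347.89 s → 6.76 hours.

6.76 hours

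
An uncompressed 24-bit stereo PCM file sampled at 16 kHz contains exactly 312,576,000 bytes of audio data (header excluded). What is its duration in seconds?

Byte rate = 16,000 × 3 × 2 = 96,000 bytes/s.
Duration = 312,576,000 / 96,000 = 3,256 s.

3,256 seconds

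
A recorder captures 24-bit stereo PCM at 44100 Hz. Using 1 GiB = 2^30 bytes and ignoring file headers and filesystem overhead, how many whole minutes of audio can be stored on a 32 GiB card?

2,164 minutes

Uncompressed byte rate = 44,100 × 3 × 2 = 264,600 bytes/s.
Capacity = 32 × 1,073,741,824 = 34,359,738,368 bytes.
34,359,738,368 / 264,600 ≈ 129855.4 s → 2,164 minutes.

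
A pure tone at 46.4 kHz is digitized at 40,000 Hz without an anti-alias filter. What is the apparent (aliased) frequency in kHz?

6.4 kHz

Nyquist = 40,000/2 = 20,000 Hz; 46,400 Hz exceeds it.
Alias = |46,400 − 1×40,000| = |46,400 − 40,000| = 6,400 Hz = 6.4 kHz.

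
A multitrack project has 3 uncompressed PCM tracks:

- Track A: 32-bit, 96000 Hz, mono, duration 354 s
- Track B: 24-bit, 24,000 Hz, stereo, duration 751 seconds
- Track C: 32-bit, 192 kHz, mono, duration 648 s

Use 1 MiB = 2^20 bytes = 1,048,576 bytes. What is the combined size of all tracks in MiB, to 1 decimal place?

707.4 MiB

Track A: 96,000 × 354 × 4 × 1 = 135,936,000 bytes.
Track B: 24,000 × 751 × 3 × 2 = 108,144,000 bytes.
Track C: 192,000 × 648 × 4 × 1 = 497,664,000 bytes.
Total = 741,744,000 bytes = 707.4 MiB.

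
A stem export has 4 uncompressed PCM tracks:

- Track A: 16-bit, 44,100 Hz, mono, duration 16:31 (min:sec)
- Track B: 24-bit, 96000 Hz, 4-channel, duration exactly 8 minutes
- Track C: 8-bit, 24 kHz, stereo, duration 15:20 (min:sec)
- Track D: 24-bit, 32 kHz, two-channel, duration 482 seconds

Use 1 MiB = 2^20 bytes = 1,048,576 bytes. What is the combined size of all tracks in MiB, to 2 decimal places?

Track A: 16:31 (min:sec) = 991 s; 44,100 × 991 × 2 × 1 = 87,406,200 bytes.
Track B: exactly 8 minutes = 480 s; 96,000 × 480 × 3 × 4 = 552,960,000 bytes.
Track C: 15:20 (min:sec) = 920 s; 24,000 × 920 × 1 × 2 = 44,160,000 bytes.
Track D: 32,000 × 482 × 3 × 2 = 92,544,000 bytes.
Total = 777,070,200 bytes = 741.07 MiB.

741.07 MiB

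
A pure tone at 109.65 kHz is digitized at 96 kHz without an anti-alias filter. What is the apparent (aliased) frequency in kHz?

13.65 kHz

Nyquist = 96,000/2 = 48,000 Hz; 109,650 Hz exceeds it.
Alias = |109,650 − 1×96,000| = |109,650 − 96,000| = 13,650 Hz = 13.65 kHz.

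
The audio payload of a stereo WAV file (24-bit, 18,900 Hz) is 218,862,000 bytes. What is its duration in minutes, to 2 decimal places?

32.17 minutes

Byte rate = 18,900 × 3 × 2 = 113,400 bytes/s.
Duration = 218,862,000 / 113,400 = 1,930 s.
1,930 s / 60 = 32.17 minutes.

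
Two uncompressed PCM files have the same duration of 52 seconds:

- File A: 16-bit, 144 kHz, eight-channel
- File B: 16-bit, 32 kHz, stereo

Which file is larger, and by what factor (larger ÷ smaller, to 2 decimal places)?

File A, by a factor of 18.00

File A: 144,000 × 2 × 8 = 2,304,000 bytes/s.
File B: 32,000 × 2 × 2 = 128,000 bytes/s.
File A is larger; ratio = 119,808,000 / 6,656,000 = 18.00.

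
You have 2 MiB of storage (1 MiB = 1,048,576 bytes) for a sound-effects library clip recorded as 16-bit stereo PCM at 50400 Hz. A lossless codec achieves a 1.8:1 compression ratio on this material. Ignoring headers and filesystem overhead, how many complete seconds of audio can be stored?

Uncompressed byte rate = 50,400 × 2 × 2 = 201,600 bytes/s.
After 1.8:1 compression, effective rate ≈ 112000 bytes/s.
Capacity = 2 × 1,048,576 = 2,097,152 bytes.
2,097,152 / effective rate ≈ 18.72 s → 18 seconds.

18 seconds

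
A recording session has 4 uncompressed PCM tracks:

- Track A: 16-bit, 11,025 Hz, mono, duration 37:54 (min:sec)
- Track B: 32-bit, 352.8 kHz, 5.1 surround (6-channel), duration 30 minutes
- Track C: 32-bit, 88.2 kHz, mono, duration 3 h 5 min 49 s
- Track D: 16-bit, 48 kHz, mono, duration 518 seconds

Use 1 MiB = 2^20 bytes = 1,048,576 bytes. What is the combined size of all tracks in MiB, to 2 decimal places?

18381.31 MiB

Track A: 37:54 (min:sec) = 2,274 s; 11,025 × 2,274 × 2 × 1 = 50,141,700 bytes.
Track B: 30 minutes = 1,800 s; 352,800 × 1,800 × 4 × 6 = 15,240,960,000 bytes.
Track C: 3 h 5 min 49 s = 11,149 s; 88,200 × 11,149 × 4 × 1 = 3,933,367,200 bytes.
Track D: 48,000 × 518 × 2 × 1 = 49,728,000 bytes.
Total = 19,274,196,900 bytes = 18381.31 MiB.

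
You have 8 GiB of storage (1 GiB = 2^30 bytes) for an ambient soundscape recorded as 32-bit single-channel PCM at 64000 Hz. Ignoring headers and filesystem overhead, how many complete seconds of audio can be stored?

33,554 seconds

Uncompressed byte rate = 64,000 × 4 × 1 = 256,000 bytes/s.
Capacity = 8 × 1,073,741,824 = 8,589,934,592 bytes.
8,589,934,592 / 256,000 ≈ 33554.43 s → 33,554 seconds.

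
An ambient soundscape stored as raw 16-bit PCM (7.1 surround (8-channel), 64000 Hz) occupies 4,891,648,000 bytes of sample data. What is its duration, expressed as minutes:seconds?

79:37

Byte rate = 64,000 × 2 × 8 = 1,024,000 bytes/s.
Duration = 4,891,648,000 / 1,024,000 = 4,777 s.
4,777 s = 79:37.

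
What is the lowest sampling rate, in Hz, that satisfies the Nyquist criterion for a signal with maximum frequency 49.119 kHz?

98,238 Hz

Minimum sample rate = 2 × 49,119 Hz = 98,238 Hz.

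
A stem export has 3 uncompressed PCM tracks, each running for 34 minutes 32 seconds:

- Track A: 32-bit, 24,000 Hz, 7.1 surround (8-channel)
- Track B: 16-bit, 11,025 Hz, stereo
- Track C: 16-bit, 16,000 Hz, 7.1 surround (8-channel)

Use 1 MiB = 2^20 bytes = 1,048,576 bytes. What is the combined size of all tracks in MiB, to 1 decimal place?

2110.6 MiB

34 minutes 32 seconds = 2,072 s.
Track A: 24,000 × 2,072 × 4 × 8 = 1,591,296,000 bytes.
Track B: 11,025 × 2,072 × 2 × 2 = 91,375,200 bytes.
Track C: 16,000 × 2,072 × 2 × 8 = 530,432,000 bytes.
Total = 2,213,103,200 bytes = 2110.6 MiB.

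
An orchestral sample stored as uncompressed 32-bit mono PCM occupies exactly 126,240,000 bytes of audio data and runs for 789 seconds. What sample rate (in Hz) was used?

40,000 Hz

Bytes = sample_rate × seconds × bytes_per_sample × channels.
sample_rate = 126,240,000 / (789 × 4 × 1) = 126,240,000 / 3,156 = 40,000 Hz.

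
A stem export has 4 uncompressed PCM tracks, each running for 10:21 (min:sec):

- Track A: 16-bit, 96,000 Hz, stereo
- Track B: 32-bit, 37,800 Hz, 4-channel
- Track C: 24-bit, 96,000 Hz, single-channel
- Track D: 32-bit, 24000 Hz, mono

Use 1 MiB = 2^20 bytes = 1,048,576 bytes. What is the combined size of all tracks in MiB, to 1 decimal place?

10:21 (min:sec) = 621 s.
Track A: 96,000 × 621 × 2 × 2 = 238,464,000 bytes.
Track B: 37,800 × 621 × 4 × 4 = 375,580,800 bytes.
Track C: 96,000 × 621 × 3 × 1 = 178,848,000 bytes.
Track D: 24,000 × 621 × 4 × 1 = 59,616,000 bytes.
Total = 852,508,800 bytes = 813.0 MiB.

813.0 MiB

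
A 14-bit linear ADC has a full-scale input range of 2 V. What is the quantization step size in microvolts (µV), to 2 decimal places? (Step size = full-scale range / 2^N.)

2 V / 2^14 = 2 / 16,384 V = 122.07 µV.

122.07 µV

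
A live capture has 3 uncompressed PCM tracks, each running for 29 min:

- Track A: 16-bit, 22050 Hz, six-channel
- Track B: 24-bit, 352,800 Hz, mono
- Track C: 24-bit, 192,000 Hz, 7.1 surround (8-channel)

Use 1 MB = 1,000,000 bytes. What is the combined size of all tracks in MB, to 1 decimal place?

10319.9 MB

29 min = 1,740 s.
Track A: 22,050 × 1,740 × 2 × 6 = 460,404,000 bytes.
Track B: 352,800 × 1,740 × 3 × 1 = 1,841,616,000 bytes.
Track C: 192,000 × 1,740 × 3 × 8 = 8,017,920,000 bytes.
Total = 10,319,940,000 bytes = 10319.9 MB.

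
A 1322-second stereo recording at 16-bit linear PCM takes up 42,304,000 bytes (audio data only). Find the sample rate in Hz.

Bytes = sample_rate × seconds × bytes_per_sample × channels.
sample_rate = 42,304,000 / (1,322 × 2 × 2) = 42,304,000 / 5,288 = 8,000 Hz.

8,000 Hz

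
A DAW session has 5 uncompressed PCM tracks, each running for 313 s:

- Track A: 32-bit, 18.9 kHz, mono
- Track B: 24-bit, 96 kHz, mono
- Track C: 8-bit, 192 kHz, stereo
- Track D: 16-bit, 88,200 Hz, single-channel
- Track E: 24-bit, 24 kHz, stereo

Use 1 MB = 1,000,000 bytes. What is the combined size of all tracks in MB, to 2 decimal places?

334.28 MB

Track A: 18,900 × 313 × 4 × 1 = 23,662,800 bytes.
Track B: 96,000 × 313 × 3 × 1 = 90,144,000 bytes.
Track C: 192,000 × 313 × 1 × 2 = 120,192,000 bytes.
Track D: 88,200 × 313 × 2 × 1 = 55,213,200 bytes.
Track E: 24,000 × 313 × 3 × 2 = 45,072,000 bytes.
Total = 334,284,000 bytes = 334.28 MB.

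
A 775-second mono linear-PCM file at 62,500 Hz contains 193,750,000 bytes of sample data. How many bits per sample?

32 bits

Bytes per sample = 193,750,000 / (62,500 × 775 × 1) = 193,750,000 / 48,437,500 = 4.
Bit depth = 4 × 8 = 32 bits.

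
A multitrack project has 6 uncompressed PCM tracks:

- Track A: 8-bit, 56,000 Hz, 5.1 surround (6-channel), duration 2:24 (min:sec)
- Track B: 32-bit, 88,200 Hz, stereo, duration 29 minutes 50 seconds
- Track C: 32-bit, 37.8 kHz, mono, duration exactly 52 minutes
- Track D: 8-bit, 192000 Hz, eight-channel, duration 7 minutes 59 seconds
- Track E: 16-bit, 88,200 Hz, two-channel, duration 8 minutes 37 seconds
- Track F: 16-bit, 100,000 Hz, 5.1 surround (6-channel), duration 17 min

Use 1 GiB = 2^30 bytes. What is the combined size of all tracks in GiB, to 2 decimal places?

Track A: 2:24 (min:sec) = 144 s; 56,000 × 144 × 1 × 6 = 48,384,000 bytes.
Track B: 29 minutes 50 seconds = 1,790 s; 88,200 × 1,790 × 4 × 2 = 1,263,024,000 bytes.
Track C: exactly 52 minutes = 3,120 s; 37,800 × 3,120 × 4 × 1 = 471,744,000 bytes.
Track D: 7 minutes 59 seconds = 479 s; 192,000 × 479 × 1 × 8 = 735,744,000 bytes.
Track E: 8 minutes 37 seconds = 517 s; 88,200 × 517 × 2 × 2 = 182,397,600 bytes.
Track F: 17 min = 1,020 s; 100,000 × 1,020 × 2 × 6 = 1,224,000,000 bytes.
Total = 3,925,293,600 bytes = 3.66 GiB.

3.66 GiB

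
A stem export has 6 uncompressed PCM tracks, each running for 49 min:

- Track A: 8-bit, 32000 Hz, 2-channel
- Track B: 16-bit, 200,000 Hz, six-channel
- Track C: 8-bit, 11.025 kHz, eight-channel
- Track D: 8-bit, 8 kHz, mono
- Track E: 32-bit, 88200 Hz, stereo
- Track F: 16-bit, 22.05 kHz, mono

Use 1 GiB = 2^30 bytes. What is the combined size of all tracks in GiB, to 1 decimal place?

9.1 GiB

49 min = 2,940 s.
Track A: 32,000 × 2,940 × 1 × 2 = 188,160,000 bytes.
Track B: 200,000 × 2,940 × 2 × 6 = 7,056,000,000 bytes.
Track C: 11,025 × 2,940 × 1 × 8 = 259,308,000 bytes.
Track D: 8,000 × 2,940 × 1 × 1 = 23,520,000 bytes.
Track E: 88,200 × 2,940 × 4 × 2 = 2,074,464,000 bytes.
Track F: 22,050 × 2,940 × 2 × 1 = 129,654,000 bytes.
Total = 9,731,106,000 bytes = 9.1 GiB.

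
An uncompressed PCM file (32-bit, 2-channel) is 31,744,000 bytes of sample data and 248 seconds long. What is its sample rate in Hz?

16,000 Hz

Bytes = sample_rate × seconds × bytes_per_sample × channels.
sample_rate = 31,744,000 / (248 × 4 × 2) = 31,744,000 / 1,984 = 16,000 Hz.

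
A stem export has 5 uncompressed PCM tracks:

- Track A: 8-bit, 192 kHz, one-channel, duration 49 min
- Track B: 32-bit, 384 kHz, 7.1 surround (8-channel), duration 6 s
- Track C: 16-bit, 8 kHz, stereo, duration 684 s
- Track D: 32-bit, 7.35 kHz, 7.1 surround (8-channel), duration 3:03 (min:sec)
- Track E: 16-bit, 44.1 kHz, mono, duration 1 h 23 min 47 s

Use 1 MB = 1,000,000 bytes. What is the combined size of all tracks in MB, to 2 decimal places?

1146.52 MB

Track A: 49 min = 2,940 s; 192,000 × 2,940 × 1 × 1 = 564,480,000 bytes.
Track B: 384,000 × 6 × 4 × 8 = 73,728,000 bytes.
Track C: 8,000 × 684 × 2 × 2 = 21,888,000 bytes.
Track D: 3:03 (min:sec) = 183 s; 7,350 × 183 × 4 × 8 = 43,041,600 bytes.
Track E: 1 h 23 min 47 s = 5,027 s; 44,100 × 5,027 × 2 × 1 = 443,381,400 bytes.
Total = 1,146,519,000 bytes = 1146.52 MB.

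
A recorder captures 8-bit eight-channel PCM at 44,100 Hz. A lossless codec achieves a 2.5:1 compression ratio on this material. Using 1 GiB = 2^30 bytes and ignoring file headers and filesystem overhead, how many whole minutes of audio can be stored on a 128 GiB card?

Uncompressed byte rate = 44,100 × 1 × 8 = 352,800 bytes/s.
After 2.5:1 compression, effective rate ≈ 141120 bytes/s.
Capacity = 128 × 1,073,741,824 = 137,438,953,472 bytes.
137,438,953,472 / effective rate ≈ 973915.49 s → 16,231 minutes.

16,231 minutes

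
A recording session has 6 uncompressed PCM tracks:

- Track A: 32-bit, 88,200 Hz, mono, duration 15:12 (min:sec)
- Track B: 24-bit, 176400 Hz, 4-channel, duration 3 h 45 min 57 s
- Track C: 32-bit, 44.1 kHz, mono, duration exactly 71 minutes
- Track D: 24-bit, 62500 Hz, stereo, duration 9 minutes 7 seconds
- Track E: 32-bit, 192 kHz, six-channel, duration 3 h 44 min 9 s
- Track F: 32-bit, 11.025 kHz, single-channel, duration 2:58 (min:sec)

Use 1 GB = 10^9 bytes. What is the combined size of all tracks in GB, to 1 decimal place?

Track A: 15:12 (min:sec) = 912 s; 88,200 × 912 × 4 × 1 = 321,753,600 bytes.
Track B: 3 h 45 min 57 s = 13,557 s; 176,400 × 13,557 × 3 × 4 = 28,697,457,600 bytes.
Track C: exactly 71 minutes = 4,260 s; 44,100 × 4,260 × 4 × 1 = 751,464,000 bytes.
Track D: 9 minutes 7 seconds = 547 s; 62,500 × 547 × 3 × 2 = 205,125,000 bytes.
Track E: 3 h 44 min 9 s = 13,449 s; 192,000 × 13,449 × 4 × 6 = 61,972,992,000 bytes.
Track F: 2:58 (min:sec) = 178 s; 11,025 × 178 × 4 × 1 = 7,849,800 bytes.
Total = 91,956,642,000 bytes = 92.0 GB.

92.0 GB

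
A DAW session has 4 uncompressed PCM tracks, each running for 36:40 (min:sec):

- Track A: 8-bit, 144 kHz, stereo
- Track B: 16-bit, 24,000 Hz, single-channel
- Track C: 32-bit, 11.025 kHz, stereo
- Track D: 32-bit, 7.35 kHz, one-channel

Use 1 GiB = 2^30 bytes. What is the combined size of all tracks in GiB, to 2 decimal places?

0.93 GiB

36:40 (min:sec) = 2,200 s.
Track A: 144,000 × 2,200 × 1 × 2 = 633,600,000 bytes.
Track B: 24,000 × 2,200 × 2 × 1 = 105,600,000 bytes.
Track C: 11,025 × 2,200 × 4 × 2 = 194,040,000 bytes.
Track D: 7,350 × 2,200 × 4 × 1 = 64,680,000 bytes.
Total = 997,920,000 bytes = 0.93 GiB.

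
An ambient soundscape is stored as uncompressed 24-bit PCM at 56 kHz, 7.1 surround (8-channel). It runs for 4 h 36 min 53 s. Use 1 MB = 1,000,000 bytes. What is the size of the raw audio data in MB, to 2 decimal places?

22327.87 MB

Duration = 4 h 36 min 53 s = 16,613 s.
Bytes = 56,000 samples/s × 16,613 s × 3 bytes/sample × 8 ch = 22,327,872,000 bytes.
22,327,872,000 / 1,000,000 = 22327.87 MB.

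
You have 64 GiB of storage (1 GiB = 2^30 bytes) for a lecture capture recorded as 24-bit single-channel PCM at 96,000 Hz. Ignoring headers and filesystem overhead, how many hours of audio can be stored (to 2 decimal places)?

Uncompressed byte rate = 96,000 × 3 × 1 = 288,000 bytes/s.
Capacity = 64 × 1,073,741,824 = 68,719,476,736 bytes.
68,719,476,736 / 288,000 ≈ 238609.29 s → 66.28 hours.

66.28 hours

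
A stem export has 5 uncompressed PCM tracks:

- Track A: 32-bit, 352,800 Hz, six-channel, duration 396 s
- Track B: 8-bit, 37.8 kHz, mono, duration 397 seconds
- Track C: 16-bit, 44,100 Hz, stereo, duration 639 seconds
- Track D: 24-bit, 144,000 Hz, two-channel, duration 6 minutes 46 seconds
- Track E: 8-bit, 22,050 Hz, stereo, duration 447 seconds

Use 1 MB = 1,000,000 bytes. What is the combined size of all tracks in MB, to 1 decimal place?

3851.2 MB

Track A: 352,800 × 396 × 4 × 6 = 3,353,011,200 bytes.
Track B: 37,800 × 397 × 1 × 1 = 15,006,600 bytes.
Track C: 44,100 × 639 × 2 × 2 = 112,719,600 bytes.
Track D: 6 minutes 46 seconds = 406 s; 144,000 × 406 × 3 × 2 = 350,784,000 bytes.
Track E: 22,050 × 447 × 1 × 2 = 19,712,700 bytes.
Total = 3,851,234,100 bytes = 3851.2 MB.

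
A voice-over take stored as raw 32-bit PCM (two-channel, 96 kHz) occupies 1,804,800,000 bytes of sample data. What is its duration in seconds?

Byte rate = 96,000 × 4 × 2 = 768,000 bytes/s.
Duration = 1,804,800,000 / 768,000 = 2,350 s.

2,350 seconds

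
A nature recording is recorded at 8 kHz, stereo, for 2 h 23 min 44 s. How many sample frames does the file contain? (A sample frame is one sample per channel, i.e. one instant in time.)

68,992,000 sample frames

2 h 23 min 44 s = 8,624 s.
8,000 samples/s × 8,624 s = 68,992,000 frames.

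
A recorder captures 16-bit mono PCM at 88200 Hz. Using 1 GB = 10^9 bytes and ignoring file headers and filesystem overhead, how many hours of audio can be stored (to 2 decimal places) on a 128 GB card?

201.56 hours

Uncompressed byte rate = 88,200 × 2 × 1 = 176,400 bytes/s.
Capacity = 128 × 1,000,000,000 = 128,000,000,000 bytes.
128,000,000,000 / 176,400 ≈ 725623.58 s → 201.56 hours.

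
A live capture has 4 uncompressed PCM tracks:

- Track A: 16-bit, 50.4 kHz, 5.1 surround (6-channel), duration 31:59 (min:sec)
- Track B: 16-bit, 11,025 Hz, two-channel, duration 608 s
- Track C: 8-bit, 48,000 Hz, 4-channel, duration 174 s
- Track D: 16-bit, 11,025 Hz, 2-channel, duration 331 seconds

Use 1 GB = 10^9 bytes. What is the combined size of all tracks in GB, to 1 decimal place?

1.2 GB

Track A: 31:59 (min:sec) = 1,919 s; 50,400 × 1,919 × 2 × 6 = 1,160,611,200 bytes.
Track B: 11,025 × 608 × 2 × 2 = 26,812,800 bytes.
Track C: 48,000 × 174 × 1 × 4 = 33,408,000 bytes.
Track D: 11,025 × 331 × 2 × 2 = 14,597,100 bytes.
Total = 1,235,429,100 bytes = 1.2 GB.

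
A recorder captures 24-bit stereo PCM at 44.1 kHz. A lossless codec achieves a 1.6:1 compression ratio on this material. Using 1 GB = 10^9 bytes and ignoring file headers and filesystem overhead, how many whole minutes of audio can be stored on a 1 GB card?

100 minutes

Uncompressed byte rate = 44,100 × 3 × 2 = 264,600 bytes/s.
After 1.6:1 compression, effective rate ≈ 165375 bytes/s.
Capacity = 1 × 1,000,000,000 = 1,000,000,000 bytes.
1,000,000,000 / effective rate ≈ 6046.86 s → 100 minutes.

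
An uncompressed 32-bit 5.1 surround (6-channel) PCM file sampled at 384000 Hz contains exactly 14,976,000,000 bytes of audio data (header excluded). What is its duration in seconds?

Byte rate = 384,000 × 4 × 6 = 9,216,000 bytes/s.
Duration = 14,976,000,000 / 9,216,000 = 1,625 s.

1,625 seconds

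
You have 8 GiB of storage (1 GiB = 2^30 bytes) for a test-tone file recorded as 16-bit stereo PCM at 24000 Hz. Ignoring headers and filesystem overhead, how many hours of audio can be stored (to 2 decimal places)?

24.86 hours

Uncompressed byte rate = 24,000 × 2 × 2 = 96,000 bytes/s.
Capacity = 8 × 1,073,741,824 = 8,589,934,592 bytes.
8,589,934,592 / 96,000 ≈ 89478.49 s → 24.86 hours.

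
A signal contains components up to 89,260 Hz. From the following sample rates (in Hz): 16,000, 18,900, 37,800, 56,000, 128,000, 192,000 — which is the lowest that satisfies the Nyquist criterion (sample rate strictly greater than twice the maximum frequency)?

Need sample rate > 2 × 89,260 = 178,520 Hz.
Lowest listed rate above 178,520 Hz is 192,000 Hz.

192,000 Hz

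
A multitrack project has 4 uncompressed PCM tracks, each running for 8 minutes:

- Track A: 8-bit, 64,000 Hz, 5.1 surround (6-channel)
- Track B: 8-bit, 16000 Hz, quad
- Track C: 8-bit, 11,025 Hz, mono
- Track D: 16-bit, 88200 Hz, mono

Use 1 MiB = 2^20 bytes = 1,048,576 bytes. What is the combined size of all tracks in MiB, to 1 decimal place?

290.9 MiB

8 minutes = 480 s.
Track A: 64,000 × 480 × 1 × 6 = 184,320,000 bytes.
Track B: 16,000 × 480 × 1 × 4 = 30,720,000 bytes.
Track C: 11,025 × 480 × 1 × 1 = 5,292,000 bytes.
Track D: 88,200 × 480 × 2 × 1 = 84,672,000 bytes.
Total = 305,004,000 bytes = 290.9 MiB.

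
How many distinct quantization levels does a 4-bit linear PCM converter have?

16 levels

2^4 = 16.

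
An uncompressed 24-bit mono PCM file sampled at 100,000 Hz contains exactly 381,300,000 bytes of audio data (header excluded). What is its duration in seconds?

Byte rate = 100,000 × 3 × 1 = 300,000 bytes/s.
Duration = 381,300,000 / 300,000 = 1,271 s.

1,271 seconds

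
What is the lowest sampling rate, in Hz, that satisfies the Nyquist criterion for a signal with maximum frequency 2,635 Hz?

Minimum sample rate = 2 × 2,635 Hz = 5,270 Hz.

5,270 Hz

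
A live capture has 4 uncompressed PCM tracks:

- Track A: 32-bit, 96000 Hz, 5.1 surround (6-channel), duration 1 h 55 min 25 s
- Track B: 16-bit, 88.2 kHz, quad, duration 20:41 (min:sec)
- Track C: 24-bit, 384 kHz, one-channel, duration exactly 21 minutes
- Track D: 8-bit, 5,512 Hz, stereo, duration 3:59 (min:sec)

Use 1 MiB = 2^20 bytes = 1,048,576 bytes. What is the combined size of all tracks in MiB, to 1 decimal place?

17437.9 MiB

Track A: 1 h 55 min 25 s = 6,925 s; 96,000 × 6,925 × 4 × 6 = 15,955,200,000 bytes.
Track B: 20:41 (min:sec) = 1,241 s; 88,200 × 1,241 × 2 × 4 = 875,649,600 bytes.
Track C: exactly 21 minutes = 1,260 s; 384,000 × 1,260 × 3 × 1 = 1,451,520,000 bytes.
Track D: 3:59 (min:sec) = 239 s; 5,512 × 239 × 1 × 2 = 2,634,736 bytes.
Total = 18,285,004,336 bytes = 17437.9 MiB.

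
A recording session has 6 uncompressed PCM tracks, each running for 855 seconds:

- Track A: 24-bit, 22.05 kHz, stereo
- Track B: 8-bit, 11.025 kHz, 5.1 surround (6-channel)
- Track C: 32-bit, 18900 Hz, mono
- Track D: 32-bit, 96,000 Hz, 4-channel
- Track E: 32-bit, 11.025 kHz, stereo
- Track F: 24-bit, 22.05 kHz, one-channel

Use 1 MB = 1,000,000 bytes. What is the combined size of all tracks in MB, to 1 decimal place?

Track A: 22,050 × 855 × 3 × 2 = 113,116,500 bytes.
Track B: 11,025 × 855 × 1 × 6 = 56,558,250 bytes.
Track C: 18,900 × 855 × 4 × 1 = 64,638,000 bytes.
Track D: 96,000 × 855 × 4 × 4 = 1,313,280,000 bytes.
Track E: 11,025 × 855 × 4 × 2 = 75,411,000 bytes.
Track F: 22,050 × 855 × 3 × 1 = 56,558,250 bytes.
Total = 1,679,562,000 bytes = 1679.6 MB.

1679.6 MB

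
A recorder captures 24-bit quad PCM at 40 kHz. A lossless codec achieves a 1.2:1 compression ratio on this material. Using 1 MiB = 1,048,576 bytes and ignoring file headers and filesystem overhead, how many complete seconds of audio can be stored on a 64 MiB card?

167 seconds

Uncompressed byte rate = 40,000 × 3 × 4 = 480,000 bytes/s.
After 1.2:1 compression, effective rate ≈ 400000 bytes/s.
Capacity = 64 × 1,048,576 = 67,108,864 bytes.
67,108,864 / effective rate ≈ 167.77 s → 167 seconds.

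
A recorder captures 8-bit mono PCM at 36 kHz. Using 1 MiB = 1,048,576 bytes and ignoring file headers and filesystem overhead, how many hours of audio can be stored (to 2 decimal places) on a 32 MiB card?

Uncompressed byte rate = 36,000 × 1 × 1 = 36,000 bytes/s.
Capacity = 32 × 1,048,576 = 33,554,432 bytes.
33,554,432 / 36,000 ≈ 932.07 s → 0.26 hours.

0.26 hours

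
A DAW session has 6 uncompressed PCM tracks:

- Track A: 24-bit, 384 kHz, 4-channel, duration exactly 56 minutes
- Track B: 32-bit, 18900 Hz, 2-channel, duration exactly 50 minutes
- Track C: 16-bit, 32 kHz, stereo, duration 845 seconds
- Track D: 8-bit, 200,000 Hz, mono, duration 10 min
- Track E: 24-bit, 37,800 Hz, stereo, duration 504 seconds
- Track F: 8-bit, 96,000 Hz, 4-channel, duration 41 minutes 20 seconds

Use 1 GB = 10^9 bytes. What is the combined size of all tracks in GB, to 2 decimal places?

Track A: exactly 56 minutes = 3,360 s; 384,000 × 3,360 × 3 × 4 = 15,482,880,000 bytes.
Track B: exactly 50 minutes = 3,000 s; 18,900 × 3,000 × 4 × 2 = 453,600,000 bytes.
Track C: 32,000 × 845 × 2 × 2 = 108,160,000 bytes.
Track D: 10 min = 600 s; 200,000 × 600 × 1 × 1 = 120,000,000 bytes.
Track E: 37,800 × 504 × 3 × 2 = 114,307,200 bytes.
Track F: 41 minutes 20 seconds = 2,480 s; 96,000 × 2,480 × 1 × 4 = 952,320,000 bytes.
Total = 17,231,267,200 bytes = 17.23 GB.

17.23 GB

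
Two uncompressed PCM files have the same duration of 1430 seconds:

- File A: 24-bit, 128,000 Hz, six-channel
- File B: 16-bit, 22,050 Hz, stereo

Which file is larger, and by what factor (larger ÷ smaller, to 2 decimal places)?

File A: 128,000 × 3 × 6 = 2,304,000 bytes/s.
File B: 22,050 × 2 × 2 = 88,200 bytes/s.
File A is larger; ratio = 3,294,720,000 / 126,126,000 = 26.12.

File A, by a factor of 26.12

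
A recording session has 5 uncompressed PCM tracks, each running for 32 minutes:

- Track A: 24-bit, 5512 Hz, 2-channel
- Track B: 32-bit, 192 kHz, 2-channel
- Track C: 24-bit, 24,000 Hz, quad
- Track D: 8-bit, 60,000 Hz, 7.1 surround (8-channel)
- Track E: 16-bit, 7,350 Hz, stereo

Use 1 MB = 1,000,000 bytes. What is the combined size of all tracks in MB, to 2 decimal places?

32 minutes = 1,920 s.
Track A: 5,512 × 1,920 × 3 × 2 = 63,498,240 bytes.
Track B: 192,000 × 1,920 × 4 × 2 = 2,949,120,000 bytes.
Track C: 24,000 × 1,920 × 3 × 4 = 552,960,000 bytes.
Track D: 60,000 × 1,920 × 1 × 8 = 921,600,000 bytes.
Track E: 7,350 × 1,920 × 2 × 2 = 56,448,000 bytes.
Total = 4,543,626,240 bytes = 4543.63 MB.

4543.63 MB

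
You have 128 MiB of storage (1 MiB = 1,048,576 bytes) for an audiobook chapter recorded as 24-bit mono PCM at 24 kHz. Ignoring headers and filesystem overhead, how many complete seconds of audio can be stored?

1,864 seconds

Uncompressed byte rate = 24,000 × 3 × 1 = 72,000 bytes/s.
Capacity = 128 × 1,048,576 = 134,217,728 bytes.
134,217,728 / 72,000 ≈ 1864.14 s → 1,864 seconds.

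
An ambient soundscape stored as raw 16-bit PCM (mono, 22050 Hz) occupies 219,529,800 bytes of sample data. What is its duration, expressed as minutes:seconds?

82:58

Byte rate = 22,050 × 2 × 1 = 44,100 bytes/s.
Duration = 219,529,800 / 44,100 = 4,978 s.
4,978 s = 82:58.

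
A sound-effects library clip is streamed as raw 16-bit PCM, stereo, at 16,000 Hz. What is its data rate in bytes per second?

64,000 bytes/s

Bit rate = 16,000 × 16 × 2 = 512,000 bits/s.
512,000 / 8 = 64,000 bytes/s.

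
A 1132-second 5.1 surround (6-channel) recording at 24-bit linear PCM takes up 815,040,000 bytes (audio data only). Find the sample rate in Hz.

40,000 Hz

Bytes = sample_rate × seconds × bytes_per_sample × channels.
sample_rate = 815,040,000 / (1,132 × 3 × 6) = 815,040,000 / 20,376 = 40,000 Hz.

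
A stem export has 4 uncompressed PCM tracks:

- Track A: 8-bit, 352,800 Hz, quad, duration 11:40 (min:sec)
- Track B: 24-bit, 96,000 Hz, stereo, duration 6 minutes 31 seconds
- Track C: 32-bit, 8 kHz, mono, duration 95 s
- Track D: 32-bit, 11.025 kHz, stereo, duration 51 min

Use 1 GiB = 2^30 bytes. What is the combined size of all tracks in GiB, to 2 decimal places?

Track A: 11:40 (min:sec) = 700 s; 352,800 × 700 × 1 × 4 = 987,840,000 bytes.
Track B: 6 minutes 31 seconds = 391 s; 96,000 × 391 × 3 × 2 = 225,216,000 bytes.
Track C: 8,000 × 95 × 4 × 1 = 3,040,000 bytes.
Track D: 51 min = 3,060 s; 11,025 × 3,060 × 4 × 2 = 269,892,000 bytes.
Total = 1,485,988,000 bytes = 1.38 GiB.

1.38 GiB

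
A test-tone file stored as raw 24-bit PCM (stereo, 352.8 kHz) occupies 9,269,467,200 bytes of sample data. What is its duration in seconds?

Byte rate = 352,800 × 3 × 2 = 2,116,800 bytes/s.
Duration = 9,269,467,200 / 2,116,800 = 4,379 s.

4,379 seconds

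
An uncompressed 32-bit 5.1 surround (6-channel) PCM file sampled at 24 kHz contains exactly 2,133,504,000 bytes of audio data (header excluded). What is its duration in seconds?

Byte rate = 24,000 × 4 × 6 = 576,000 bytes/s.
Duration = 2,133,504,000 / 576,000 = 3,704 s.

3,704 seconds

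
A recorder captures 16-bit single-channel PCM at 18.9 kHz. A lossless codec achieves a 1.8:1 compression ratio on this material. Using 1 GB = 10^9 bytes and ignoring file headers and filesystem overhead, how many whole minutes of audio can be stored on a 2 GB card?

1,587 minutes

Uncompressed byte rate = 18,900 × 2 × 1 = 37,800 bytes/s.
After 1.8:1 compression, effective rate ≈ 21000 bytes/s.
Capacity = 2 × 1,000,000,000 = 2,000,000,000 bytes.
2,000,000,000 / effective rate ≈ 95238.1 s → 1,587 minutes.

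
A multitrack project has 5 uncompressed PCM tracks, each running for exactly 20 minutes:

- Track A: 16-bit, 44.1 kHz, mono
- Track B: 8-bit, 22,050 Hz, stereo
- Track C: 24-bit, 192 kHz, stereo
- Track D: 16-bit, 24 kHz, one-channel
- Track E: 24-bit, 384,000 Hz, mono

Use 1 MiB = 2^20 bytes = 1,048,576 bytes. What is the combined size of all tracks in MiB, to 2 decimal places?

2843.06 MiB

exactly 20 minutes = 1,200 s.
Track A: 44,100 × 1,200 × 2 × 1 = 105,840,000 bytes.
Track B: 22,050 × 1,200 × 1 × 2 = 52,920,000 bytes.
Track C: 192,000 × 1,200 × 3 × 2 = 1,382,400,000 bytes.
Track D: 24,000 × 1,200 × 2 × 1 = 57,600,000 bytes.
Track E: 384,000 × 1,200 × 3 × 1 = 1,382,400,000 bytes.
Total = 2,981,160,000 bytes = 2843.06 MiB.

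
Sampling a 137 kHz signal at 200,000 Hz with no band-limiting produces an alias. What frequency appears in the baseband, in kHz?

Nyquist = 200,000/2 = 100,000 Hz; 137,000 Hz exceeds it.
Alias = |137,000 − 1×200,000| = |137,000 − 200,000| = 63,000 Hz = 63 kHz.

63 kHz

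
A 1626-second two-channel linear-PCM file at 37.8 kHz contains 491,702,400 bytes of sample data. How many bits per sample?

32 bits

Bytes per sample = 491,702,400 / (37,800 × 1,626 × 2) = 491,702,400 / 122,925,600 = 4.
Bit depth = 4 × 8 = 32 bits.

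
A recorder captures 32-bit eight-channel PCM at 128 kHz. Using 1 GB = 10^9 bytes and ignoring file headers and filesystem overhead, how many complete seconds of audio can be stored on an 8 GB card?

Uncompressed byte rate = 128,000 × 4 × 8 = 4,096,000 bytes/s.
Capacity = 8 × 1,000,000,000 = 8,000,000,000 bytes.
8,000,000,000 / 4,096,000 ≈ 1953.12 s → 1,953 seconds.

1,953 seconds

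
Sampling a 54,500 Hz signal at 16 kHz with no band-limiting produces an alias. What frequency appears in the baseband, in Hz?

Nyquist = 16,000/2 = 8,000 Hz; 54,500 Hz exceeds it.
Alias = |54,500 − 3×16,000| = |54,500 − 48,000| = 6,500 Hz.

6,500 Hz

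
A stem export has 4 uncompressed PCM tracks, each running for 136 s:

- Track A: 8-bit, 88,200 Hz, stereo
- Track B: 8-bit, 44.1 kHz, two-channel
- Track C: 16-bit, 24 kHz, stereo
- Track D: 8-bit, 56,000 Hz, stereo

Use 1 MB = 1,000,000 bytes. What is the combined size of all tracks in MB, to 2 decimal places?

64.27 MB

Track A: 88,200 × 136 × 1 × 2 = 23,990,400 bytes.
Track B: 44,100 × 136 × 1 × 2 = 11,995,200 bytes.
Track C: 24,000 × 136 × 2 × 2 = 13,056,000 bytes.
Track D: 56,000 × 136 × 1 × 2 = 15,232,000 bytes.
Total = 64,273,600 bytes = 64.27 MB.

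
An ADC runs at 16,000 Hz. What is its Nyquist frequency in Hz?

8,000 Hz

Nyquist frequency = sample rate / 2 = 16,000 / 2 = 8,000 Hz.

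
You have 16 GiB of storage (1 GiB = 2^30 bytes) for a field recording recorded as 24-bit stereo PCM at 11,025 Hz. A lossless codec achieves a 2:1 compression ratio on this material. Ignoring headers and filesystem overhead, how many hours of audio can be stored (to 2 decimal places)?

Uncompressed byte rate = 11,025 × 3 × 2 = 66,150 bytes/s.
After 2:1 compression, effective rate ≈ 33075 bytes/s.
Capacity = 16 × 1,073,741,824 = 17,179,869,184 bytes.
17,179,869,184 / effective rate ≈ 519421.59 s → 144.28 hours.

144.28 hours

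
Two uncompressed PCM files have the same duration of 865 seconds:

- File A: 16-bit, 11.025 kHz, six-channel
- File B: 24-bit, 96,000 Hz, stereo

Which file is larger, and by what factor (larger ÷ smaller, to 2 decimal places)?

File B, by a factor of 4.35

File A: 11,025 × 2 × 6 = 132,300 bytes/s.
File B: 96,000 × 3 × 2 = 576,000 bytes/s.
File B is larger; ratio = 498,240,000 / 114,439,500 = 4.35.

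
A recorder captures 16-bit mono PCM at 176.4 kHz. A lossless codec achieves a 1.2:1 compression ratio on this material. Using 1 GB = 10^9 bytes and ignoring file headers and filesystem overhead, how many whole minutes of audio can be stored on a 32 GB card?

Uncompressed byte rate = 176,400 × 2 × 1 = 352,800 bytes/s.
After 1.2:1 compression, effective rate ≈ 294000 bytes/s.
Capacity = 32 × 1,000,000,000 = 32,000,000,000 bytes.
32,000,000,000 / effective rate ≈ 108843.54 s → 1,814 minutes.

1,814 minutes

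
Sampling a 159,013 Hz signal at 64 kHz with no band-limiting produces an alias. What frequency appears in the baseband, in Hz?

Nyquist = 64,000/2 = 32,000 Hz; 159,013 Hz exceeds it.
Alias = |159,013 − 2×64,000| = |159,013 − 128,000| = 31,013 Hz.

31,013 Hz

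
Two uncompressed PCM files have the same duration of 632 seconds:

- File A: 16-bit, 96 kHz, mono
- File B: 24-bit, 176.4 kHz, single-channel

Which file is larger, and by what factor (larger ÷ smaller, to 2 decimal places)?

File A: 96,000 × 2 × 1 = 192,000 bytes/s.
File B: 176,400 × 3 × 1 = 529,200 bytes/s.
File B is larger; ratio = 334,454,400 / 121,344,000 = 2.76.

File B, by a factor of 2.76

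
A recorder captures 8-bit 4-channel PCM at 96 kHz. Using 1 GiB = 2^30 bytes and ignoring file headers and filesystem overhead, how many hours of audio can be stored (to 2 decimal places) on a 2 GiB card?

Uncompressed byte rate = 96,000 × 1 × 4 = 384,000 bytes/s.
Capacity = 2 × 1,073,741,824 = 2,147,483,648 bytes.
2,147,483,648 / 384,000 ≈ 5592.41 s → 1.55 hours.

1.55 hours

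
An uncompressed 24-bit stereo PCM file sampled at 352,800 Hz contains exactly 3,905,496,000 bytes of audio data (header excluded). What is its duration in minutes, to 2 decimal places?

Byte rate = 352,800 × 3 × 2 = 2,116,800 bytes/s.
Duration = 3,905,496,000 / 2,116,800 = 1,845 s.
1,845 s / 60 = 30.75 minutes.

30.75 minutes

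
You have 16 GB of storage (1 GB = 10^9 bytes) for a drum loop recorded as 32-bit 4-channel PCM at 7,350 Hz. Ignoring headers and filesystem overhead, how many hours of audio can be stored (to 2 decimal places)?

Uncompressed byte rate = 7,350 × 4 × 4 = 117,600 bytes/s.
Capacity = 16 × 1,000,000,000 = 16,000,000,000 bytes.
16,000,000,000 / 117,600 ≈ 136054.42 s → 37.79 hours.

37.79 hours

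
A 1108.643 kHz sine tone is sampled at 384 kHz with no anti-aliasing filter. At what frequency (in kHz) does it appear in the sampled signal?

Nyquist = 384,000/2 = 192,000 Hz; 1,108,643 Hz exceeds it.
Alias = |1,108,643 − 3×384,000| = |1,108,643 − 1,152,000| = 43,357 Hz = 43.357 kHz.

43.357 kHz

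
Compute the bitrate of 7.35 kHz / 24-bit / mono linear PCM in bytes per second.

Bit rate = 7,350 × 24 × 1 = 176,400 bits/s.
176,400 / 8 = 22,050 bytes/s.

22,050 bytes/s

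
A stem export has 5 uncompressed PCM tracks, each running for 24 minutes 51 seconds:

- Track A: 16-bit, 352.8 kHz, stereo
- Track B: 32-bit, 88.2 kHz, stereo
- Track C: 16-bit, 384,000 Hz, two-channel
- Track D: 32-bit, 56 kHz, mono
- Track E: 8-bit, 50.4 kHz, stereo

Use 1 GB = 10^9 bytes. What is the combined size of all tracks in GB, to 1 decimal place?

24 minutes 51 seconds = 1,491 s.
Track A: 352,800 × 1,491 × 2 × 2 = 2,104,099,200 bytes.
Track B: 88,200 × 1,491 × 4 × 2 = 1,052,049,600 bytes.
Track C: 384,000 × 1,491 × 2 × 2 = 2,290,176,000 bytes.
Track D: 56,000 × 1,491 × 4 × 1 = 333,984,000 bytes.
Track E: 50,400 × 1,491 × 1 × 2 = 150,292,800 bytes.
Total = 5,930,601,600 bytes = 5.9 GB.

5.9 GB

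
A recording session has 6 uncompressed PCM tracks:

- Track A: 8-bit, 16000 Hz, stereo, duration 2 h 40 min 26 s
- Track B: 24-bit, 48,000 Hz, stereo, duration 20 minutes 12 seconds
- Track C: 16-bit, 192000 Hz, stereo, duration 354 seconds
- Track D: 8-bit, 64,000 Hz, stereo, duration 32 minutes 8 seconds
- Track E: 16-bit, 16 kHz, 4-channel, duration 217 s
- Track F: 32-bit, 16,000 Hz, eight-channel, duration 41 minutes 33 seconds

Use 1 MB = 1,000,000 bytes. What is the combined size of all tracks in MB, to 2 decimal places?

2479.94 MB

Track A: 2 h 40 min 26 s = 9,626 s; 16,000 × 9,626 × 1 × 2 = 308,032,000 bytes.
Track B: 20 minutes 12 seconds = 1,212 s; 48,000 × 1,212 × 3 × 2 = 349,056,000 bytes.
Track C: 192,000 × 354 × 2 × 2 = 271,872,000 bytes.
Track D: 32 minutes 8 seconds = 1,928 s; 64,000 × 1,928 × 1 × 2 = 246,784,000 bytes.
Track E: 16,000 × 217 × 2 × 4 = 27,776,000 bytes.
Track F: 41 minutes 33 seconds = 2,493 s; 16,000 × 2,493 × 4 × 8 = 1,276,416,000 bytes.
Total = 2,479,936,000 bytes = 2479.94 MB.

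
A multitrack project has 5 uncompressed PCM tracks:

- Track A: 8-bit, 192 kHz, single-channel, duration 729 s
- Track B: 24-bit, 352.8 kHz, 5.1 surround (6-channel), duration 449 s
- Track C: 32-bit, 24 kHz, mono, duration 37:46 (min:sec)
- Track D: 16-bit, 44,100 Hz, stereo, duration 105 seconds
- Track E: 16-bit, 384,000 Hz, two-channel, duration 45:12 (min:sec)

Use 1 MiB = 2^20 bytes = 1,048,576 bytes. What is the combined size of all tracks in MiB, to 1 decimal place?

Track A: 192,000 × 729 × 1 × 1 = 139,968,000 bytes.
Track B: 352,800 × 449 × 3 × 6 = 2,851,329,600 bytes.
Track C: 37:46 (min:sec) = 2,266 s; 24,000 × 2,266 × 4 × 1 = 217,536,000 bytes.
Track D: 44,100 × 105 × 2 × 2 = 18,522,000 bytes.
Track E: 45:12 (min:sec) = 2,712 s; 384,000 × 2,712 × 2 × 2 = 4,165,632,000 bytes.
Total = 7,392,987,600 bytes = 7050.5 MiB.

7050.5 MiB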